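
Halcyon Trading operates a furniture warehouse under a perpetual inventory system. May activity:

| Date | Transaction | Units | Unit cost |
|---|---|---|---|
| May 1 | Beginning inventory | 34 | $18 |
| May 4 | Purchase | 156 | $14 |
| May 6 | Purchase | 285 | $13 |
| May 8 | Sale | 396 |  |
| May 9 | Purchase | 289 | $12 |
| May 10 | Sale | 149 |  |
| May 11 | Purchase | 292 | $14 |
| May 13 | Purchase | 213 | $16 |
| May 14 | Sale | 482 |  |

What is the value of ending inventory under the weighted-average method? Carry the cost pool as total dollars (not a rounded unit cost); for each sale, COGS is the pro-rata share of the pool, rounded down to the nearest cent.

After May 1: 34 on hand, pool $612.00 (≈ $18.0000 each)
After May 4: 190 on hand, pool $2,796.00 (≈ $14.7158 each)
After May 6: 475 on hand, pool $6,501.00 (≈ $13.6863 each)
May 8, sell 396: 396/475 × $6,501.00 → $5,419.78
After May 9: 368 on hand, pool $4,549.22 (≈ $12.3620 each)
May 10, sell 149: 149/368 × $4,549.22 → $1,841.93
After May 11: 511 on hand, pool $6,795.29 (≈ $13.2980 each)
After May 13: 724 on hand, pool $10,203.29 (≈ $14.0929 each)
May 14, sell 482: 482/724 × $10,203.29 → $6,792.79
Total COGS = $5,419.78 + $1,841.93 + $6,792.79 = $14,054.50
Ending inventory (cost pool remaining) = $3,410.50

Ending inventory = $3,410.50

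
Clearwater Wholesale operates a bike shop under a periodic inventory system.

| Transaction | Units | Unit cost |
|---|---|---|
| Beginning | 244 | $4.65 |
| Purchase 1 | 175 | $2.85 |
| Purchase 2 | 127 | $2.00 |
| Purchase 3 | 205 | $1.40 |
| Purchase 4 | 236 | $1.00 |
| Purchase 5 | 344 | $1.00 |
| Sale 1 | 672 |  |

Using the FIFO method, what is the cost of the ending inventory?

Sale 1 (672) [FIFO — oldest first]: 244 @ $4.65 + 175 @ $2.85 + 127 @ $2.00 + 126 @ $1.40 = $2,063.75
Ending inventory: 79 @ $1.40 + 236 @ $1.00 + 344 @ $1.00 = $690.60

Ending inventory = $690.60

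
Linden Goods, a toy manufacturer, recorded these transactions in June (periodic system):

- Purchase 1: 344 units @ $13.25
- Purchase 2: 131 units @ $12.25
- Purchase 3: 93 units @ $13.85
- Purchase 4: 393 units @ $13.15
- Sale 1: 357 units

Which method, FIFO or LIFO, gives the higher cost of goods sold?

FIFO COGS: 344 @ $13.25 + 13 @ $12.25 = $4,717.25
LIFO COGS: 357 @ $13.15 = $4,694.55

FIFO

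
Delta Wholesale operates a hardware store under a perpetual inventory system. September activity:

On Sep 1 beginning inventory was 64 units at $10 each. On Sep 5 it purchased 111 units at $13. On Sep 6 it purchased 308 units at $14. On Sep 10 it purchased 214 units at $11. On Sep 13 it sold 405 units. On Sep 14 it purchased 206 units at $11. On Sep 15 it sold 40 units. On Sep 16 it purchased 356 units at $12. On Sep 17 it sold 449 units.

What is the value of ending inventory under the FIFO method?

Ending inventory = $4,371

Sep 13, 405 sold [FIFO — oldest first]: 64 @ $10 + 111 @ $13 + 230 @ $14 = $5,303
Sep 15, 40 sold [FIFO — oldest first]: 40 @ $14 = $560
Sep 17, 449 sold [FIFO — oldest first]: 38 @ $14 + 214 @ $11 + 197 @ $11 = $5,053
Total COGS = $5,303 + $560 + $5,053 = $10,916
Ending inventory: 9 @ $11 + 356 @ $12 = $4,371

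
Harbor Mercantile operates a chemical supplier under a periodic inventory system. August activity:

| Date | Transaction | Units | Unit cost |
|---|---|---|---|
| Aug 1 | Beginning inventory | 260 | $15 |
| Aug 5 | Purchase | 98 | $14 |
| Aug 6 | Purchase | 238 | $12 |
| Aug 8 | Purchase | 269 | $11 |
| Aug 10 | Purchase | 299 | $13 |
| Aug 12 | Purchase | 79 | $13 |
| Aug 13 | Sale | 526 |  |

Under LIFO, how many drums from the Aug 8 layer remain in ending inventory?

121

Aug 13, 526 sold [LIFO — newest first]: 79 @ $13 + 299 @ $13 + 148 @ $11 = $6,542
Ending inventory: 260 @ $15 + 98 @ $14 + 238 @ $12 + 121 @ $11 = $9,459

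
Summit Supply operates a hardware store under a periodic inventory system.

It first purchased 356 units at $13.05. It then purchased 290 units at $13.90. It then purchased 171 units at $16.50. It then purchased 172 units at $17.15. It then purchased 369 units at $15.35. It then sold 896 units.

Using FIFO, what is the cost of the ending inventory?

Sale 1 (896) [FIFO — oldest first]: 356 @ $13.05 + 290 @ $13.90 + 171 @ $16.50 + 79 @ $17.15 = $12,853.15
Ending inventory: 93 @ $17.15 + 369 @ $15.35 = $7,259.10
Check: goods available $20,112.25 = COGS $12,853.15 + ending $7,259.10

Ending inventory = $7,259.10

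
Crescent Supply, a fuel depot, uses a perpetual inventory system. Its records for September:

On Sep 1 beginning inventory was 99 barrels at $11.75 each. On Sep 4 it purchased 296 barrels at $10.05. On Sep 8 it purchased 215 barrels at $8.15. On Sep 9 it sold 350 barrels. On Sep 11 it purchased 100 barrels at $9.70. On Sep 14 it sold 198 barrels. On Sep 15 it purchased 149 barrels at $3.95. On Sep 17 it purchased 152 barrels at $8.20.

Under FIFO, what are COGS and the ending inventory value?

Sep 9, 350 sold [FIFO — oldest first]: 99 @ $11.75 + 251 @ $10.05 = $3,685.80
Sep 14, 198 sold [FIFO — oldest first]: 45 @ $10.05 + 153 @ $8.15 = $1,699.20
Total COGS = $3,685.80 + $1,699.20 = $5,385.00
Ending inventory: 62 @ $8.15 + 100 @ $9.70 + 149 @ $3.95 + 152 @ $8.20 = $3,310.25
Check: goods available $8,695.25 = COGS $5,385.00 + ending $3,310.25

COGS = $5,385.00; ending inventory = $3,310.25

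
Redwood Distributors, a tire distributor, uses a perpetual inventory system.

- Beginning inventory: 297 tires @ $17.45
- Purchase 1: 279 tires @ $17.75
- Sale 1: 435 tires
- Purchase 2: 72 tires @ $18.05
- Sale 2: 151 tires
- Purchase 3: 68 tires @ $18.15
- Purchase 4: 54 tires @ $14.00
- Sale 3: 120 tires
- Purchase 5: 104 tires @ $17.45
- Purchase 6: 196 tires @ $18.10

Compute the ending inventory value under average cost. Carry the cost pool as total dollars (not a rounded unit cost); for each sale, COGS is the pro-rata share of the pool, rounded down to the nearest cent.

Ending inventory = $6,437.41

After Beginning: 297 on hand, pool $5,182.65 (≈ $17.4500 each)
After Purchase 1: 576 on hand, pool $10,134.90 (≈ $17.5953 each)
Sale 1, sell 435: 435/576 × $10,134.90 → $7,653.96
After Purchase 2: 213 on hand, pool $3,780.54 (≈ $17.7490 each)
Sale 2, sell 151: 151/213 × $3,780.54 → $2,680.10
After Purchase 3: 130 on hand, pool $2,334.64 (≈ $17.9588 each)
After Purchase 4: 184 on hand, pool $3,090.64 (≈ $16.7970 each)
Sale 3, sell 120: 120/184 × $3,090.64 → $2,015.63
After Purchase 5: 168 on hand, pool $2,889.81 (≈ $17.2013 each)
After Purchase 6: 364 on hand, pool $6,437.41 (≈ $17.6852 each)
Total COGS = $7,653.96 + $2,680.10 + $2,015.63 = $12,349.69
Ending inventory (cost pool remaining) = $6,437.41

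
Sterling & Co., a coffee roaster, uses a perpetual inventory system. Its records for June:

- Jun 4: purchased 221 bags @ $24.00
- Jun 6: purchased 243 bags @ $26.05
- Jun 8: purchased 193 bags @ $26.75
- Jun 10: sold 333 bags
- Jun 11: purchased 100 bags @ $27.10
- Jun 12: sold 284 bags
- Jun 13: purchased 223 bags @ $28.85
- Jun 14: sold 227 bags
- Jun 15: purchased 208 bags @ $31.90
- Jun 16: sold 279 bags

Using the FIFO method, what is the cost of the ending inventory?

Ending inventory = $2,073.50

Jun 10, 333 sold [FIFO — oldest first]: 221 @ $24.00 + 112 @ $26.05 = $8,221.60
Jun 12, 284 sold [FIFO — oldest first]: 131 @ $26.05 + 153 @ $26.75 = $7,505.30
Jun 14, 227 sold [FIFO — oldest first]: 40 @ $26.75 + 100 @ $27.10 + 87 @ $28.85 = $6,289.95
Jun 16, 279 sold [FIFO — oldest first]: 136 @ $28.85 + 143 @ $31.90 = $8,485.30
Total COGS = $8,221.60 + $7,505.30 + $6,289.95 + $8,485.30 = $30,502.15
Ending inventory: 65 @ $31.90 = $2,073.50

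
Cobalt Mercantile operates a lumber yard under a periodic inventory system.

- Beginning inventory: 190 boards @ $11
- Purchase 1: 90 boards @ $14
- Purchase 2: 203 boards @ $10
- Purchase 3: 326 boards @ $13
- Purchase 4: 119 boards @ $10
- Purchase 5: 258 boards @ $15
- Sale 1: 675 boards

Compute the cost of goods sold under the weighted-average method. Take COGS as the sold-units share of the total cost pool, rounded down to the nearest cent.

Sale 1, sell 675: 675/1186 × $14,678.00 → $8,353.83
Ending inventory (cost pool remaining) = $6,324.17

COGS = $8,353.83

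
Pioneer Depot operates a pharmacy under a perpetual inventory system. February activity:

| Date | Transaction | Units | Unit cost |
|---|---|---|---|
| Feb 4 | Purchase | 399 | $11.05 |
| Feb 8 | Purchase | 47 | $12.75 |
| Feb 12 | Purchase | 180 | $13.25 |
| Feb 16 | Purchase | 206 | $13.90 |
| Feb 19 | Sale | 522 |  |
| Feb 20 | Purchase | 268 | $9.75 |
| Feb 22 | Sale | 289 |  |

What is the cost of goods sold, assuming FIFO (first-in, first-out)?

Feb 19, 522 sold [FIFO — oldest first]: 399 @ $11.05 + 47 @ $12.75 + 76 @ $13.25 = $6,015.20
Feb 22, 289 sold [FIFO — oldest first]: 104 @ $13.25 + 185 @ $13.90 = $3,949.50
Total COGS = $6,015.20 + $3,949.50 = $9,964.70
Ending inventory: 21 @ $13.90 + 268 @ $9.75 = $2,904.90
Check: goods available $12,869.60 = COGS $9,964.70 + ending $2,904.90

COGS = $9,964.70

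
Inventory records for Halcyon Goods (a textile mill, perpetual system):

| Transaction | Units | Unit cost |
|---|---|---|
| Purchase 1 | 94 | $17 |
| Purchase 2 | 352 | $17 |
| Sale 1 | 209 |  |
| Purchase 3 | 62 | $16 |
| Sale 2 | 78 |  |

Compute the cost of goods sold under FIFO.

Sale 1 (209) [FIFO — oldest first]: 94 @ $17 + 115 @ $17 = $3,553
Sale 2 (78) [FIFO — oldest first]: 78 @ $17 = $1,326
Total COGS = $3,553 + $1,326 = $4,879
Ending inventory: 159 @ $17 + 62 @ $16 = $3,695

COGS = $4,879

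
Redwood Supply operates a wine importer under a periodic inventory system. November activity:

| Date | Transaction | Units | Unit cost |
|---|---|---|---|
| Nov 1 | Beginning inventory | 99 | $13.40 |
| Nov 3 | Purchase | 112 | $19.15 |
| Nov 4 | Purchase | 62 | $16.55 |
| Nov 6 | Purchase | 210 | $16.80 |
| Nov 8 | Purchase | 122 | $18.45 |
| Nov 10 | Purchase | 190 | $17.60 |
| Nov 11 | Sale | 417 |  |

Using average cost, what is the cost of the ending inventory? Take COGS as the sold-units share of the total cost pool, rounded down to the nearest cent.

Ending inventory = $6,476.12

Nov 11, sell 417: 417/795 × $13,620.40 → $7,144.28
Ending inventory (cost pool remaining) = $6,476.12
Check: goods available $13,620.40 = COGS $7,144.28 + ending $6,476.12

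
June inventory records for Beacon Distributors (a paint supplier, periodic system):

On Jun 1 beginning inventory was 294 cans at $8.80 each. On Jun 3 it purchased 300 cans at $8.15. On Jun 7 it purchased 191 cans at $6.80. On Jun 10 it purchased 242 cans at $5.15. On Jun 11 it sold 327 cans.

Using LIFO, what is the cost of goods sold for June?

Jun 11, 327 sold [LIFO — newest first]: 242 @ $5.15 + 85 @ $6.80 = $1,824.30
Ending inventory: 294 @ $8.80 + 300 @ $8.15 + 106 @ $6.80 = $5,753.00

COGS = $1,824.30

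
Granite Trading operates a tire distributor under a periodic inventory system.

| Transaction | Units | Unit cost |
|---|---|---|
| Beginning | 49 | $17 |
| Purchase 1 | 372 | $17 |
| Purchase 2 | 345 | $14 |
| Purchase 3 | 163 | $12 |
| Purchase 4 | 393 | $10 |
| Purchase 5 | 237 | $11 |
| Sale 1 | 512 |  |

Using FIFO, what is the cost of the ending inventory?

Sale 1 (512) [FIFO — oldest first]: 49 @ $17 + 372 @ $17 + 91 @ $14 = $8,431
Ending inventory: 254 @ $14 + 163 @ $12 + 393 @ $10 + 237 @ $11 = $12,049

Ending inventory = $12,049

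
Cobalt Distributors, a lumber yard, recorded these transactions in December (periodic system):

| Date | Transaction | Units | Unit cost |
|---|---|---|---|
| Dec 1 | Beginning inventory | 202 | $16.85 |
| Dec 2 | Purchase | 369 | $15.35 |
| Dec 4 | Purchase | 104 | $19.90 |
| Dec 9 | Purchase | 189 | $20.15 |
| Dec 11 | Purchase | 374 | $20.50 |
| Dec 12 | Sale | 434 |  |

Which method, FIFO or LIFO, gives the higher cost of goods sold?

LIFO

FIFO COGS: 202 @ $16.85 + 232 @ $15.35 = $6,964.90
LIFO COGS: 374 @ $20.50 + 60 @ $20.15 = $8,876.00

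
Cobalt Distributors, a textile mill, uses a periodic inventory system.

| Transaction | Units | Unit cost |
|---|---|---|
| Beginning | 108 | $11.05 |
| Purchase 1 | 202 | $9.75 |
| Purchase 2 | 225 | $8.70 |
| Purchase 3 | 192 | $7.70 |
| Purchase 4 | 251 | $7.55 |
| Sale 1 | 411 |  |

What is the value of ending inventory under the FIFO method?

Sale 1 (411) [FIFO — oldest first]: 108 @ $11.05 + 202 @ $9.75 + 101 @ $8.70 = $4,041.60
Ending inventory: 124 @ $8.70 + 192 @ $7.70 + 251 @ $7.55 = $4,452.25

Ending inventory = $4,452.25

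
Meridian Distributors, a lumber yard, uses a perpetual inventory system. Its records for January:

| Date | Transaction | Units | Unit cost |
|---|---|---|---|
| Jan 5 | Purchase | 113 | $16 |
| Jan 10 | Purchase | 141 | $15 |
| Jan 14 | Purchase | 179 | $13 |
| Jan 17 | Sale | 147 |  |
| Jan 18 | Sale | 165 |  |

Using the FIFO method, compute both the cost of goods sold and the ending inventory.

COGS = $4,677; ending inventory = $1,573

Jan 17, 147 sold [FIFO — oldest first]: 113 @ $16 + 34 @ $15 = $2,318
Jan 18, 165 sold [FIFO — oldest first]: 107 @ $15 + 58 @ $13 = $2,359
Total COGS = $2,318 + $2,359 = $4,677
Ending inventory: 121 @ $13 = $1,573
Check: goods available $6,250 = COGS $4,677 + ending $1,573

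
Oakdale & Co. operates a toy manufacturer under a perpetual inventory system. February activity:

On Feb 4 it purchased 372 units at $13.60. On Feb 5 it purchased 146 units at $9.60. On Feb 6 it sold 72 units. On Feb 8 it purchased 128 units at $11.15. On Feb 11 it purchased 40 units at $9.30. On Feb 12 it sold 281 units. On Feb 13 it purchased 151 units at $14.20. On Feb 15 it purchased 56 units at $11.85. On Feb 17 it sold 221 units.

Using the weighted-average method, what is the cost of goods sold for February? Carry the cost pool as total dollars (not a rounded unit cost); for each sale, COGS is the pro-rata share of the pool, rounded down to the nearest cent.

COGS = $7,050.44

After Feb 4: 372 on hand, pool $5,059.20 (≈ $13.6000 each)
After Feb 5: 518 on hand, pool $6,460.80 (≈ $12.4726 each)
Feb 6, sell 72: 72/518 × $6,460.80 → $898.02
After Feb 8: 574 on hand, pool $6,989.98 (≈ $12.1777 each)
After Feb 11: 614 on hand, pool $7,361.98 (≈ $11.9902 each)
Feb 12, sell 281: 281/614 × $7,361.98 → $3,369.24
After Feb 13: 484 on hand, pool $6,136.94 (≈ $12.6796 each)
After Feb 15: 540 on hand, pool $6,800.54 (≈ $12.5936 each)
Feb 17, sell 221: 221/540 × $6,800.54 → $2,783.18
Total COGS = $898.02 + $3,369.24 + $2,783.18 = $7,050.44
Ending inventory (cost pool remaining) = $4,017.36
Check: goods available $11,067.80 = COGS $7,050.44 + ending $4,017.36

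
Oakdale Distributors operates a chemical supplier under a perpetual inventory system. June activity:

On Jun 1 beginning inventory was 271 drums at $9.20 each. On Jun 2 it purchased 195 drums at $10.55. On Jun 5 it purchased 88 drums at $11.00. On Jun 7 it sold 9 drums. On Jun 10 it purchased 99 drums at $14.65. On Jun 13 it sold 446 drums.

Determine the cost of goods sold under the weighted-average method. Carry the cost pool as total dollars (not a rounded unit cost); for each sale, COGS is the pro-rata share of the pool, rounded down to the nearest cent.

After Jun 1: 271 on hand, pool $2,493.20 (≈ $9.2000 each)
After Jun 2: 466 on hand, pool $4,550.45 (≈ $9.7649 each)
After Jun 5: 554 on hand, pool $5,518.45 (≈ $9.9611 each)
Jun 7, sell 9: 9/554 × $5,518.45 → $89.64
After Jun 10: 644 on hand, pool $6,879.16 (≈ $10.6819 each)
Jun 13, sell 446: 446/644 × $6,879.16 → $4,764.13
Total COGS = $89.64 + $4,764.13 = $4,853.77
Ending inventory (cost pool remaining) = $2,115.03

COGS = $4,853.77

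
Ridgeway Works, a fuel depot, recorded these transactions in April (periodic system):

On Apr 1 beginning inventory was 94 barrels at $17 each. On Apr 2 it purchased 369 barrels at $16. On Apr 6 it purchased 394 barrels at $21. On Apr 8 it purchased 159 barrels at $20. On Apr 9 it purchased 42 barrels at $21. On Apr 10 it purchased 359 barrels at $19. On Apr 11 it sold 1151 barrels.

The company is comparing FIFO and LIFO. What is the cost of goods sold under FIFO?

COGS = $21,605

FIFO COGS: 94 @ $17 + 369 @ $16 + 394 @ $21 + 159 @ $20 + 42 @ $21 + 93 @ $19 = $21,605
LIFO COGS: 359 @ $19 + 42 @ $21 + 159 @ $20 + 394 @ $21 + 197 @ $16 = $22,309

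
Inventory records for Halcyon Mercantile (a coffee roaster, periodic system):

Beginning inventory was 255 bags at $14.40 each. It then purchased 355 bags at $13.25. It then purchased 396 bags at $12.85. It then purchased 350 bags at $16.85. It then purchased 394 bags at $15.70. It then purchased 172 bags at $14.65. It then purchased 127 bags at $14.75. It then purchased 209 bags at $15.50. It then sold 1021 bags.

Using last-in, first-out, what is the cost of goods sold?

COGS = $15,823.50

Sale 1 (1021) [LIFO — newest first]: 209 @ $15.50 + 127 @ $14.75 + 172 @ $14.65 + 394 @ $15.70 + 119 @ $16.85 = $15,823.50
Ending inventory: 255 @ $14.40 + 355 @ $13.25 + 396 @ $12.85 + 231 @ $16.85 = $17,356.70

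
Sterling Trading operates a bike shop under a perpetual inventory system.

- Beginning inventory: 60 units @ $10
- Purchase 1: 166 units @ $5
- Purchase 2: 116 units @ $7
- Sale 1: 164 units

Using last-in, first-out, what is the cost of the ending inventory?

Ending inventory = $1,190

Sale 1 (164) [LIFO — newest first]: 116 @ $7 + 48 @ $5 = $1,052
Ending inventory: 60 @ $10 + 118 @ $5 = $1,190
Check: goods available $2,242 = COGS $1,052 + ending $1,190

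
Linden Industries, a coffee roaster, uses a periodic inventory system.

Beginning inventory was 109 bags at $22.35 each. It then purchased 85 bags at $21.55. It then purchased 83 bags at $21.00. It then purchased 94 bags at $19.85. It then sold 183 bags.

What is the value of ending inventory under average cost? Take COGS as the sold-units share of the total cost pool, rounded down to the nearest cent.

Ending inventory = $3,991.48

Sale 1, sell 183: 183/371 × $7,876.80 → $3,885.32
Ending inventory (cost pool remaining) = $3,991.48
Check: goods available $7,876.80 = COGS $3,885.32 + ending $3,991.48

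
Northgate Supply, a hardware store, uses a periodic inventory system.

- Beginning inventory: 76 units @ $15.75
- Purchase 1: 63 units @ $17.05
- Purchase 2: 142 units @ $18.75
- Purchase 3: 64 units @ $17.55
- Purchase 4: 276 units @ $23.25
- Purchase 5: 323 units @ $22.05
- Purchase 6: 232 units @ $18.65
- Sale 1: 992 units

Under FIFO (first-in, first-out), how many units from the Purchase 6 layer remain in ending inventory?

184

Sale 1 (992) [FIFO — oldest first]: 76 @ $15.75 + 63 @ $17.05 + 142 @ $18.75 + 64 @ $17.55 + 276 @ $23.25 + 323 @ $22.05 + 48 @ $18.65 = $20,491.20
Ending inventory: 184 @ $18.65 = $3,431.60
Check: goods available $23,922.80 = COGS $20,491.20 + ending $3,431.60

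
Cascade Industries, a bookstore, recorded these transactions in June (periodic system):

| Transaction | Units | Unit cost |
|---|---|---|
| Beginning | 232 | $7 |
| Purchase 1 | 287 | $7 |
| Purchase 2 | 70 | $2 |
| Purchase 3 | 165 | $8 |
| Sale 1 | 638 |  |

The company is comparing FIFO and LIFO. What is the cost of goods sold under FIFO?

FIFO COGS: 232 @ $7 + 287 @ $7 + 70 @ $2 + 49 @ $8 = $4,165
LIFO COGS: 165 @ $8 + 70 @ $2 + 287 @ $7 + 116 @ $7 = $4,281

COGS = $4,165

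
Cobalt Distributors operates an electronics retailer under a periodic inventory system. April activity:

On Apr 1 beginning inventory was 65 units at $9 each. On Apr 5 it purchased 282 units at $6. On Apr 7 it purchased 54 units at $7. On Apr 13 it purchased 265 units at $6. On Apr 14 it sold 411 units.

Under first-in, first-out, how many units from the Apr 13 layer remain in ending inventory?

Apr 14, 411 sold [FIFO — oldest first]: 65 @ $9 + 282 @ $6 + 54 @ $7 + 10 @ $6 = $2,715
Ending inventory: 255 @ $6 = $1,530

255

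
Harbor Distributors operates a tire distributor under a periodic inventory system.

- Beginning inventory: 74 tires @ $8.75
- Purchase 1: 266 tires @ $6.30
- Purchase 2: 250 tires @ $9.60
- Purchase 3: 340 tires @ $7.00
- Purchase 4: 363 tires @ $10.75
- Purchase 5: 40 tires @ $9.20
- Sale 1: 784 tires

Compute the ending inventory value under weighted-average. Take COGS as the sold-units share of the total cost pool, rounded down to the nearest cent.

Ending inventory = $4,684.24

Sale 1, sell 784: 784/1333 × $11,373.55 → $6,689.31
Ending inventory (cost pool remaining) = $4,684.24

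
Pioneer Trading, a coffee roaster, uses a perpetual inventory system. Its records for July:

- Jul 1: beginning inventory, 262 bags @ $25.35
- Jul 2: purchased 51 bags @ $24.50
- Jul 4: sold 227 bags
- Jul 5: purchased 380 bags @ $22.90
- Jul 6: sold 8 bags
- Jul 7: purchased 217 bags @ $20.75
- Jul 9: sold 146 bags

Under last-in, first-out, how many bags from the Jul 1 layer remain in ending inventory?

Jul 4, 227 sold [LIFO — newest first]: 51 @ $24.50 + 176 @ $25.35 = $5,711.10
Jul 6, 8 sold [LIFO — newest first]: 8 @ $22.90 = $183.20
Jul 9, 146 sold [LIFO — newest first]: 146 @ $20.75 = $3,029.50
Total COGS = $5,711.10 + $183.20 + $3,029.50 = $8,923.80
Ending inventory: 86 @ $25.35 + 372 @ $22.90 + 71 @ $20.75 = $12,172.15
Check: goods available $21,095.95 = COGS $8,923.80 + ending $12,172.15

86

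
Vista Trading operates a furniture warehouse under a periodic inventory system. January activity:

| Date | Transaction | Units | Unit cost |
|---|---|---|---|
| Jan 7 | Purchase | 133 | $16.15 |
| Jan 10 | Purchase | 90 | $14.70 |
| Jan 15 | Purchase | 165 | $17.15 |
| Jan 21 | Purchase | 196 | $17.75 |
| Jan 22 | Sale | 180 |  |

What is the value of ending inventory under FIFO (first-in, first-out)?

Ending inventory = $6,940.85

Jan 22, 180 sold [FIFO — oldest first]: 133 @ $16.15 + 47 @ $14.70 = $2,838.85
Ending inventory: 43 @ $14.70 + 165 @ $17.15 + 196 @ $17.75 = $6,940.85
Check: goods available $9,779.70 = COGS $2,838.85 + ending $6,940.85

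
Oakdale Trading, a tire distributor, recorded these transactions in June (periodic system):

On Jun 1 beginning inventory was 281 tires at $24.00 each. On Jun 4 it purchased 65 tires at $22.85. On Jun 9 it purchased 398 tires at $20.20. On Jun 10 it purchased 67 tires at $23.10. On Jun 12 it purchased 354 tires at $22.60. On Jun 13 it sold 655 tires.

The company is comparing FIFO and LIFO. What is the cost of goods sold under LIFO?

COGS = $14,274.90

FIFO COGS: 281 @ $24.00 + 65 @ $22.85 + 309 @ $20.20 = $14,471.05
LIFO COGS: 354 @ $22.60 + 67 @ $23.10 + 234 @ $20.20 = $14,274.90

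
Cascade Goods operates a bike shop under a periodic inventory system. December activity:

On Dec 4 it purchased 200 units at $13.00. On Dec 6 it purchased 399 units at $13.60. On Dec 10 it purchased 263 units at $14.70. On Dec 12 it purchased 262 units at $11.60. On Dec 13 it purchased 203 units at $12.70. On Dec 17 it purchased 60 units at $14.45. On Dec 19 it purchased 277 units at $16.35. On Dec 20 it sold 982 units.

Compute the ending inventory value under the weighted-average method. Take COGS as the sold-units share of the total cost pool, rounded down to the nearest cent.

Dec 20, sell 982: 982/1664 × $22,905.75 → $13,517.69
Ending inventory (cost pool remaining) = $9,388.06
Check: goods available $22,905.75 = COGS $13,517.69 + ending $9,388.06

Ending inventory = $9,388.06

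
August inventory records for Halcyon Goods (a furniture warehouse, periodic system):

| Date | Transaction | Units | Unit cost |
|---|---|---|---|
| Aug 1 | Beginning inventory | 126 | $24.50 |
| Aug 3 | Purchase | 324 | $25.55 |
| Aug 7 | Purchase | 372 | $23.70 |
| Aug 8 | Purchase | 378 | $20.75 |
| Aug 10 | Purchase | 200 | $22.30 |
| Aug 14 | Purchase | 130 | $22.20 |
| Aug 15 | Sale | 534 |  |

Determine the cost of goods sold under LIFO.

COGS = $11,579.00

Aug 15, 534 sold [LIFO — newest first]: 130 @ $22.20 + 200 @ $22.30 + 204 @ $20.75 = $11,579.00
Ending inventory: 126 @ $24.50 + 324 @ $25.55 + 372 @ $23.70 + 174 @ $20.75 = $23,792.10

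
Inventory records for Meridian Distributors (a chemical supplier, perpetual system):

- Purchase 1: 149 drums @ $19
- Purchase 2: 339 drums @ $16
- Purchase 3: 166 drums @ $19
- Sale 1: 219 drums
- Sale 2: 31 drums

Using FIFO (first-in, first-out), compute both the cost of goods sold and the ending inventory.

COGS = $4,447; ending inventory = $6,962

Sale 1 (219) [FIFO — oldest first]: 149 @ $19 + 70 @ $16 = $3,951
Sale 2 (31) [FIFO — oldest first]: 31 @ $16 = $496
Total COGS = $3,951 + $496 = $4,447
Ending inventory: 238 @ $16 + 166 @ $19 = $6,962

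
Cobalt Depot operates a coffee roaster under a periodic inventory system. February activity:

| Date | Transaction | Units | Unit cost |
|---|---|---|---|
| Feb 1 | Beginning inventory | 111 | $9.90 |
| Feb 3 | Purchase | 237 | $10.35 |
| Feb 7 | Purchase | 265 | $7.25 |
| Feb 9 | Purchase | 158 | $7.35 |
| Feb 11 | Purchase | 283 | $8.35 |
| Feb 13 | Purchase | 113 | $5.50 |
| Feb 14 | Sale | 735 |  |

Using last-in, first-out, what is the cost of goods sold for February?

Feb 14, 735 sold [LIFO — newest first]: 113 @ $5.50 + 283 @ $8.35 + 158 @ $7.35 + 181 @ $7.25 = $5,458.10
Ending inventory: 111 @ $9.90 + 237 @ $10.35 + 84 @ $7.25 = $4,160.85
Check: goods available $9,618.95 = COGS $5,458.10 + ending $4,160.85

COGS = $5,458.10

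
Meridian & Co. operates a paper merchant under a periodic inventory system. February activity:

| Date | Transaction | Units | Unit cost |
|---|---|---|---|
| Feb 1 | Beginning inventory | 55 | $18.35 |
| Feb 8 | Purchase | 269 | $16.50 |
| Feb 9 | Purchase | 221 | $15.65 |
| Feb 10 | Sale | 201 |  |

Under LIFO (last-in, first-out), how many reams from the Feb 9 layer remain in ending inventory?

20

Feb 10, 201 sold [LIFO — newest first]: 201 @ $15.65 = $3,145.65
Ending inventory: 55 @ $18.35 + 269 @ $16.50 + 20 @ $15.65 = $5,760.75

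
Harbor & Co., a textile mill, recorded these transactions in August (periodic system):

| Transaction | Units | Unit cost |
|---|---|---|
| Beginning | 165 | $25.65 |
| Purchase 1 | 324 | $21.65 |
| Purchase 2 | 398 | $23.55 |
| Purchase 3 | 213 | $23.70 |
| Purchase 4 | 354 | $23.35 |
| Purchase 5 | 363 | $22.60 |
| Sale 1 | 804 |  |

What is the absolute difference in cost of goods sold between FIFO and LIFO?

$133.50

FIFO COGS: 165 @ $25.65 + 324 @ $21.65 + 315 @ $23.55 = $18,665.10
LIFO COGS: 363 @ $22.60 + 354 @ $23.35 + 87 @ $23.70 = $18,531.60
Difference = |$18,665.10 − $18,531.60| = $133.50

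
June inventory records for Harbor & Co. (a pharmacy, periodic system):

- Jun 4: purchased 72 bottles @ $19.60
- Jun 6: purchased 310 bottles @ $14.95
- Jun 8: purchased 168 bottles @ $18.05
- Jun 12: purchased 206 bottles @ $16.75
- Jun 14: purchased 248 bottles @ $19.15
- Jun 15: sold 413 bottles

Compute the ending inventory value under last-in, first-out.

Ending inventory = $9,764.85

Jun 15, 413 sold [LIFO — newest first]: 248 @ $19.15 + 165 @ $16.75 = $7,512.95
Ending inventory: 72 @ $19.60 + 310 @ $14.95 + 168 @ $18.05 + 41 @ $16.75 = $9,764.85
Check: goods available $17,277.80 = COGS $7,512.95 + ending $9,764.85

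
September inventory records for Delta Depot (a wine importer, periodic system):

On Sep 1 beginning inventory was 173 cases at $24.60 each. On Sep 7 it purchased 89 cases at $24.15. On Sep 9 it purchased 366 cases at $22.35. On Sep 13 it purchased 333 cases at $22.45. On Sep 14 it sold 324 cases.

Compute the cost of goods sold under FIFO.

COGS = $7,790.85

Sep 14, 324 sold [FIFO — oldest first]: 173 @ $24.60 + 89 @ $24.15 + 62 @ $22.35 = $7,790.85
Ending inventory: 304 @ $22.35 + 333 @ $22.45 = $14,270.25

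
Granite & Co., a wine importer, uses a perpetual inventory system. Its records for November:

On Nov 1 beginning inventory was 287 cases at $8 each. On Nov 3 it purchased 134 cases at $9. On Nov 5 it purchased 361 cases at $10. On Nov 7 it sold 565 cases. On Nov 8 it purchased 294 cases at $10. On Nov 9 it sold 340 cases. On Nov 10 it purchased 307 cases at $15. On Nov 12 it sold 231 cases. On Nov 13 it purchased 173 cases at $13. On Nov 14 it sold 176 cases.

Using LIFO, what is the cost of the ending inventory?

Nov 7, 565 sold [LIFO — newest first]: 361 @ $10 + 134 @ $9 + 70 @ $8 = $5,376
Nov 9, 340 sold [LIFO — newest first]: 294 @ $10 + 46 @ $8 = $3,308
Nov 12, 231 sold [LIFO — newest first]: 231 @ $15 = $3,465
Nov 14, 176 sold [LIFO — newest first]: 173 @ $13 + 3 @ $15 = $2,294
Total COGS = $5,376 + $3,308 + $3,465 + $2,294 = $14,443
Ending inventory: 171 @ $8 + 73 @ $15 = $2,463

Ending inventory = $2,463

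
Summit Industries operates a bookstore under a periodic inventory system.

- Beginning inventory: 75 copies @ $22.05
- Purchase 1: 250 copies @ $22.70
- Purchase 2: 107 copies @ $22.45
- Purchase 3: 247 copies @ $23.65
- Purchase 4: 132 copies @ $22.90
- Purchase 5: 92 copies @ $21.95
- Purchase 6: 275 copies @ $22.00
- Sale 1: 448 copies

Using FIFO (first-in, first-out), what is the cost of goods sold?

COGS = $10,109.30

Sale 1 (448) [FIFO — oldest first]: 75 @ $22.05 + 250 @ $22.70 + 107 @ $22.45 + 16 @ $23.65 = $10,109.30
Ending inventory: 231 @ $23.65 + 132 @ $22.90 + 92 @ $21.95 + 275 @ $22.00 = $16,555.35
Check: goods available $26,664.65 = COGS $10,109.30 + ending $16,555.35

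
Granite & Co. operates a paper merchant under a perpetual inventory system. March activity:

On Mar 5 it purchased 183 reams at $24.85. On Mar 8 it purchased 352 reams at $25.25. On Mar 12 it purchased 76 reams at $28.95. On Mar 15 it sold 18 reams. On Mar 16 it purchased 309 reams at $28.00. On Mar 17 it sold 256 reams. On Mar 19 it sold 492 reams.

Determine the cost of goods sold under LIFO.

COGS = $20,460.85

Mar 15, 18 sold [LIFO — newest first]: 18 @ $28.95 = $521.10
Mar 17, 256 sold [LIFO — newest first]: 256 @ $28.00 = $7,168.00
Mar 19, 492 sold [LIFO — newest first]: 53 @ $28.00 + 58 @ $28.95 + 352 @ $25.25 + 29 @ $24.85 = $12,771.75
Total COGS = $521.10 + $7,168.00 + $12,771.75 = $20,460.85
Ending inventory: 154 @ $24.85 = $3,826.90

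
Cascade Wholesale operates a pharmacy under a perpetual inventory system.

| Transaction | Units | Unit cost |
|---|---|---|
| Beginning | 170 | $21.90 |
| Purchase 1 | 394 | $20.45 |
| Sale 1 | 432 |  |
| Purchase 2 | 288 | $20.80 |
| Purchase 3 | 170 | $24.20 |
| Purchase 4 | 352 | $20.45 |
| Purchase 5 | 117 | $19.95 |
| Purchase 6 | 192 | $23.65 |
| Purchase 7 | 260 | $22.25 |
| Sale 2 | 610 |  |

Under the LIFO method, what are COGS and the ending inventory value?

COGS = $22,387.90; ending inventory = $19,355.15

Sale 1 (432) [LIFO — newest first]: 394 @ $20.45 + 38 @ $21.90 = $8,889.50
Sale 2 (610) [LIFO — newest first]: 260 @ $22.25 + 192 @ $23.65 + 117 @ $19.95 + 41 @ $20.45 = $13,498.40
Total COGS = $8,889.50 + $13,498.40 = $22,387.90
Ending inventory: 132 @ $21.90 + 288 @ $20.80 + 170 @ $24.20 + 311 @ $20.45 = $19,355.15
Check: goods available $41,743.05 = COGS $22,387.90 + ending $19,355.15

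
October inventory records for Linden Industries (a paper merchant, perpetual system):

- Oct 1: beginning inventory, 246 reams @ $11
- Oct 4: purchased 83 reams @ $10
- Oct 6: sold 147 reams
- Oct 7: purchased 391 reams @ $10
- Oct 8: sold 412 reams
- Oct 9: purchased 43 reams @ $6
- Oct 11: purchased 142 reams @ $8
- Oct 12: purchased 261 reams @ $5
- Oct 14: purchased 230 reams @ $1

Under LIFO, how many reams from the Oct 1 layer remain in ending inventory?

Oct 6, 147 sold [LIFO — newest first]: 83 @ $10 + 64 @ $11 = $1,534
Oct 8, 412 sold [LIFO — newest first]: 391 @ $10 + 21 @ $11 = $4,141
Total COGS = $1,534 + $4,141 = $5,675
Ending inventory: 161 @ $11 + 43 @ $6 + 142 @ $8 + 261 @ $5 + 230 @ $1 = $4,700

161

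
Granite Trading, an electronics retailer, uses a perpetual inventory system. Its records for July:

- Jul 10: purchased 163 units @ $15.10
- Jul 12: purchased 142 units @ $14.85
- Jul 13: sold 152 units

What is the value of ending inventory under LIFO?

Ending inventory = $2,310.30

Jul 13, 152 sold [LIFO — newest first]: 142 @ $14.85 + 10 @ $15.10 = $2,259.70
Ending inventory: 153 @ $15.10 = $2,310.30
Check: goods available $4,570.00 = COGS $2,259.70 + ending $2,310.30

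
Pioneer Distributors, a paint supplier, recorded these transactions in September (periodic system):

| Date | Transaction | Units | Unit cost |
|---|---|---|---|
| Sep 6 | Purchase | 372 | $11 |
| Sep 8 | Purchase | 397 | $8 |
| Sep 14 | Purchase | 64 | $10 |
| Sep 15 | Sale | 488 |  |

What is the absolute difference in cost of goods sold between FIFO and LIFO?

$907

FIFO COGS: 372 @ $11 + 116 @ $8 = $5,020
LIFO COGS: 64 @ $10 + 397 @ $8 + 27 @ $11 = $4,113
Difference = |$5,020 − $4,113| = $907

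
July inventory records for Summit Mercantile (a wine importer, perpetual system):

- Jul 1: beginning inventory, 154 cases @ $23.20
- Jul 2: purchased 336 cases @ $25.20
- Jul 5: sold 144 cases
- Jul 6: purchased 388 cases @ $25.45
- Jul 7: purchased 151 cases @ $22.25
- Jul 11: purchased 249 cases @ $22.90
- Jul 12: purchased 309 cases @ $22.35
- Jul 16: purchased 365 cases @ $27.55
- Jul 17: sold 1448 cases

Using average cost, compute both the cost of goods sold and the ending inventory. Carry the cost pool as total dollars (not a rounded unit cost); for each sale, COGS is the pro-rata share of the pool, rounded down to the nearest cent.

After Jul 1: 154 on hand, pool $3,572.80 (≈ $23.2000 each)
After Jul 2: 490 on hand, pool $12,040.00 (≈ $24.5714 each)
Jul 5, sell 144: 144/490 × $12,040.00 → $3,538.28
After Jul 6: 734 on hand, pool $18,376.32 (≈ $25.0359 each)
After Jul 7: 885 on hand, pool $21,736.07 (≈ $24.5605 each)
After Jul 11: 1134 on hand, pool $27,438.17 (≈ $24.1959 each)
After Jul 12: 1443 on hand, pool $34,344.32 (≈ $23.8006 each)
After Jul 16: 1808 on hand, pool $44,400.07 (≈ $24.5576 each)
Jul 17, sell 1448: 1448/1808 × $44,400.07 → $35,559.34
Total COGS = $3,538.28 + $35,559.34 = $39,097.62
Ending inventory (cost pool remaining) = $8,840.73

COGS = $39,097.62; ending inventory = $8,840.73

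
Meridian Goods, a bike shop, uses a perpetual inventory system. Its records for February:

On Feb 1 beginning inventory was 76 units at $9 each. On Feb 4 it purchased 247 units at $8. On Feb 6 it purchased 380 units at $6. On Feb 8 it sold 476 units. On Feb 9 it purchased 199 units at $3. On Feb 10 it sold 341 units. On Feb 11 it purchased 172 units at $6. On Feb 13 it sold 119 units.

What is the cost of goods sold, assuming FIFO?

Feb 8, 476 sold [FIFO — oldest first]: 76 @ $9 + 247 @ $8 + 153 @ $6 = $3,578
Feb 10, 341 sold [FIFO — oldest first]: 227 @ $6 + 114 @ $3 = $1,704
Feb 13, 119 sold [FIFO — oldest first]: 85 @ $3 + 34 @ $6 = $459
Total COGS = $3,578 + $1,704 + $459 = $5,741
Ending inventory: 138 @ $6 = $828

COGS = $5,741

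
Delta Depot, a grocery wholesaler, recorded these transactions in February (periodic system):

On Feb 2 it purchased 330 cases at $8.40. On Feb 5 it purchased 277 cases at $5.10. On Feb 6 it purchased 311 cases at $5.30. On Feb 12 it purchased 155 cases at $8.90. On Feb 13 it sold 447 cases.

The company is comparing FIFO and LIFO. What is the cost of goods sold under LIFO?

FIFO COGS: 330 @ $8.40 + 117 @ $5.10 = $3,368.70
LIFO COGS: 155 @ $8.90 + 292 @ $5.30 = $2,927.10

COGS = $2,927.10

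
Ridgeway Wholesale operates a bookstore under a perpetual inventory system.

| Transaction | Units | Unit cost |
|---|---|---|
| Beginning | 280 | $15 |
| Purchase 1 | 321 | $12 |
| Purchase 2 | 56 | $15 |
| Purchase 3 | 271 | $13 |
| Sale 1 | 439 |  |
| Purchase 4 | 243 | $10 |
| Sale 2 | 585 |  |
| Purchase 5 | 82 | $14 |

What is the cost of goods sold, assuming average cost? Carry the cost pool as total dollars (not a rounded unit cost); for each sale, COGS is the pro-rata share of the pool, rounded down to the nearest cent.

COGS = $13,043.25

After Beginning: 280 on hand, pool $4,200.00 (≈ $15.0000 each)
After Purchase 1: 601 on hand, pool $8,052.00 (≈ $13.3977 each)
After Purchase 2: 657 on hand, pool $8,892.00 (≈ $13.5342 each)
After Purchase 3: 928 on hand, pool $12,415.00 (≈ $13.3782 each)
Sale 1, sell 439: 439/928 × $12,415.00 → $5,873.04
After Purchase 4: 732 on hand, pool $8,971.96 (≈ $12.2568 each)
Sale 2, sell 585: 585/732 × $8,971.96 → $7,170.21
After Purchase 5: 229 on hand, pool $2,949.75 (≈ $12.8810 each)
Total COGS = $5,873.04 + $7,170.21 = $13,043.25
Ending inventory (cost pool remaining) = $2,949.75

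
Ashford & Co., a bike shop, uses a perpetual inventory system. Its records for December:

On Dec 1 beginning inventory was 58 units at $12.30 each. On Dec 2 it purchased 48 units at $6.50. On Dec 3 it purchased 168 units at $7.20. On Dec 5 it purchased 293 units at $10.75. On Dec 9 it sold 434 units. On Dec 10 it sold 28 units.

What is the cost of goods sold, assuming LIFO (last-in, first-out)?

COGS = $4,365.85

Dec 9, 434 sold [LIFO — newest first]: 293 @ $10.75 + 141 @ $7.20 = $4,164.95
Dec 10, 28 sold [LIFO — newest first]: 27 @ $7.20 + 1 @ $6.50 = $200.90
Total COGS = $4,164.95 + $200.90 = $4,365.85
Ending inventory: 58 @ $12.30 + 47 @ $6.50 = $1,018.90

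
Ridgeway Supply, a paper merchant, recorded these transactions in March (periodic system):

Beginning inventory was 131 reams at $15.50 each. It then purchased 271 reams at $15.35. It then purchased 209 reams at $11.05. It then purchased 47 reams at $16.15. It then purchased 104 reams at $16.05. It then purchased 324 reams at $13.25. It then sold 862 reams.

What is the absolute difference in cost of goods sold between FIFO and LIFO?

$490.05

FIFO COGS: 131 @ $15.50 + 271 @ $15.35 + 209 @ $11.05 + 47 @ $16.15 + 104 @ $16.05 + 100 @ $13.25 = $12,253.05
LIFO COGS: 324 @ $13.25 + 104 @ $16.05 + 47 @ $16.15 + 209 @ $11.05 + 178 @ $15.35 = $11,763.00
Difference = |$12,253.05 − $11,763.00| = $490.05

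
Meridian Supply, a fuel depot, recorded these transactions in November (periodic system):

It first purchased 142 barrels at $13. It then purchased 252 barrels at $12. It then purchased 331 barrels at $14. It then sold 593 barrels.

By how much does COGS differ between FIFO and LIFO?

$132

FIFO COGS: 142 @ $13 + 252 @ $12 + 199 @ $14 = $7,656
LIFO COGS: 331 @ $14 + 252 @ $12 + 10 @ $13 = $7,788
Difference = |$7,656 − $7,788| = $132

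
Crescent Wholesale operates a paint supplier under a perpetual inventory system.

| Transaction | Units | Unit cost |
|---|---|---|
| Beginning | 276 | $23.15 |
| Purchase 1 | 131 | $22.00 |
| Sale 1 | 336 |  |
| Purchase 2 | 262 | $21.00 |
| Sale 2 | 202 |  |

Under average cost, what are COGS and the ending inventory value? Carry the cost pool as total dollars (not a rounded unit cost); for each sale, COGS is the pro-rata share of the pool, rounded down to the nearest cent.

After Beginning: 276 on hand, pool $6,389.40 (≈ $23.1500 each)
After Purchase 1: 407 on hand, pool $9,271.40 (≈ $22.7799 each)
Sale 1, sell 336: 336/407 × $9,271.40 → $7,654.03
After Purchase 2: 333 on hand, pool $7,119.37 (≈ $21.3795 each)
Sale 2, sell 202: 202/333 × $7,119.37 → $4,318.65
Total COGS = $7,654.03 + $4,318.65 = $11,972.68
Ending inventory (cost pool remaining) = $2,800.72

COGS = $11,972.68; ending inventory = $2,800.72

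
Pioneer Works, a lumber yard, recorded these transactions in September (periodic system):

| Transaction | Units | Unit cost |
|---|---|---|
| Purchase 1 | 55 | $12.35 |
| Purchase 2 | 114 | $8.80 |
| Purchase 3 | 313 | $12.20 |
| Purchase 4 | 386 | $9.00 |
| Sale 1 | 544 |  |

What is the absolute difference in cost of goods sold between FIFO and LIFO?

FIFO COGS: 55 @ $12.35 + 114 @ $8.80 + 313 @ $12.20 + 62 @ $9.00 = $6,059.05
LIFO COGS: 386 @ $9.00 + 158 @ $12.20 = $5,401.60
Difference = |$6,059.05 − $5,401.60| = $657.45

$657.45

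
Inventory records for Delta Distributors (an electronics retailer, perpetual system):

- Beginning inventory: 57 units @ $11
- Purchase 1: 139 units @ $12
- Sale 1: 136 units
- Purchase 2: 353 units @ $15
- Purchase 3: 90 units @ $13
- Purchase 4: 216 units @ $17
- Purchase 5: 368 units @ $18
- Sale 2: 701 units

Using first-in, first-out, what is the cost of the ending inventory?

Ending inventory = $6,930

Sale 1 (136) [FIFO — oldest first]: 57 @ $11 + 79 @ $12 = $1,575
Sale 2 (701) [FIFO — oldest first]: 60 @ $12 + 353 @ $15 + 90 @ $13 + 198 @ $17 = $10,551
Total COGS = $1,575 + $10,551 = $12,126
Ending inventory: 18 @ $17 + 368 @ $18 = $6,930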